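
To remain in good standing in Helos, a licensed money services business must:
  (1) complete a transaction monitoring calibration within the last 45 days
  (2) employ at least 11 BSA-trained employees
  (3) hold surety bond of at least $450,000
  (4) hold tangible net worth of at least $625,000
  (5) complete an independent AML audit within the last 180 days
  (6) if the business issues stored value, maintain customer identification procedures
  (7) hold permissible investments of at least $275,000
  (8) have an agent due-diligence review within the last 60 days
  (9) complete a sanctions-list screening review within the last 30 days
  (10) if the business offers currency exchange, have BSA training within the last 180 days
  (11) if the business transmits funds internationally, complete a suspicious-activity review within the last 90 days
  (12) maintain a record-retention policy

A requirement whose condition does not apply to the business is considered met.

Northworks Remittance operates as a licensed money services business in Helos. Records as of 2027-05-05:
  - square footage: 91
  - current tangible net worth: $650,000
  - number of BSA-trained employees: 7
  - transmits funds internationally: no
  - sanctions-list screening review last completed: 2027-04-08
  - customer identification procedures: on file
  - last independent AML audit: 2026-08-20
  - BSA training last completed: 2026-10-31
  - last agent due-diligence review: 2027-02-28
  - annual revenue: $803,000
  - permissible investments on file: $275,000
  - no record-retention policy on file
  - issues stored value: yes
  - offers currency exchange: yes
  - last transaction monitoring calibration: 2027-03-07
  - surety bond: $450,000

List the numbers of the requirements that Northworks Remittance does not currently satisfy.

1, 2, 5, 8, 10, 12

1. transaction monitoring calibration 59 days ago vs limit 45 → not met
2. BSA-trained employees 7 < 11 → not met
3. surety bond $450,000 ≥ $450,000 → met
4. tangible net worth $650,000 ≥ $625,000 → met
5. independent AML audit 258 days ago vs limit 180 → not met
6. condition 'issues stored value' holds; customer identification procedures present → met
7. permissible investments $275,000 ≥ $275,000 → met
8. agent due-diligence review 66 days ago vs limit 60 → not met
9. sanctions-list screening review 27 days ago vs limit 30 → met
10. condition 'offers currency exchange' holds; BSA training 186 days ago vs limit 180 → not met
11. condition 'transmits funds internationally' does not hold → requirement n/a → met
12. record-retention policy absent → not met
Not met: 1, 2, 5, 8, 10, 12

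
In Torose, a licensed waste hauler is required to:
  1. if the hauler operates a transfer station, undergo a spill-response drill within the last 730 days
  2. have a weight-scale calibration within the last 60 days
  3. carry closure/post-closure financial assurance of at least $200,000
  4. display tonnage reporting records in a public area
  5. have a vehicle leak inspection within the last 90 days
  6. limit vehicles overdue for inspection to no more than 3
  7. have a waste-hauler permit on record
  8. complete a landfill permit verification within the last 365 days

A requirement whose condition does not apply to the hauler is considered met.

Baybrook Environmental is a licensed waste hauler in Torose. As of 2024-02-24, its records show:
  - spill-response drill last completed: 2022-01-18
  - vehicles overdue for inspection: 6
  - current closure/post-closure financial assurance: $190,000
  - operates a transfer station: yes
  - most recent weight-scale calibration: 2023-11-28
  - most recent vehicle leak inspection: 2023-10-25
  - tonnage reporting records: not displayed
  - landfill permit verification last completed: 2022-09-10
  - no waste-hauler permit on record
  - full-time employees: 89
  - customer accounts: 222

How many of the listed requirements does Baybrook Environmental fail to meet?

8

1. condition 'operates a transfer station' holds; spill-response drill 767 days ago vs limit 730 → not met
2. weight-scale calibration 88 days ago vs limit 60 → not met
3. closure/post-closure financial assurance $190,000 < $200,000 → not met
4. tonnage reporting records absent → not met
5. vehicle leak inspection 122 days ago vs limit 90 → not met
6. vehicles overdue for inspection 6 > 3 → not met
7. waste-hauler permit absent → not met
8. landfill permit verification 532 days ago vs limit 365 → not met
Not met: 8 of 8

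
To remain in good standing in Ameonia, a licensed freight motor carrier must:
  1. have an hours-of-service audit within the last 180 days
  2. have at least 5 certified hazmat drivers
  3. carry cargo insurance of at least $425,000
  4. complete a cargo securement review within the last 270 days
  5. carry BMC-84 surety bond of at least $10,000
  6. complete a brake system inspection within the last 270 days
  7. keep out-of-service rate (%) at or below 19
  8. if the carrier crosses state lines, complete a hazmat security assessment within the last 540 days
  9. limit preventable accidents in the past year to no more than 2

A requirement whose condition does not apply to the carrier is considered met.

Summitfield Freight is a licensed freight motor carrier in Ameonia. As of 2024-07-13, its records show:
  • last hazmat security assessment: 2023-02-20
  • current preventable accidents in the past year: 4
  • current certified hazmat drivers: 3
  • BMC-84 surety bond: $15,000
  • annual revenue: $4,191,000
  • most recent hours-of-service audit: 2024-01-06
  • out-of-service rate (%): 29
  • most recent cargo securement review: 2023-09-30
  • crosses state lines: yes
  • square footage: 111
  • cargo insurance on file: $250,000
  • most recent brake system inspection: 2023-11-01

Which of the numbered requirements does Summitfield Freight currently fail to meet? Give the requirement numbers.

1. hours-of-service audit 189 days ago vs limit 180 → not met
2. certified hazmat drivers 3 < 5 → not met
3. cargo insurance $250,000 < $425,000 → not met
4. cargo securement review 287 days ago vs limit 270 → not met
5. BMC-84 surety bond $15,000 ≥ $10,000 → met
6. brake system inspection 255 days ago vs limit 270 → met
7. out-of-service rate (%) 29 > 19 → not met
8. condition 'crosses state lines' holds; hazmat security assessment 509 days ago vs limit 540 → met
9. preventable accidents in the past year 4 > 2 → not met
Not met: 1, 2, 3, 4, 7, 9

1, 2, 3, 4, 7, 9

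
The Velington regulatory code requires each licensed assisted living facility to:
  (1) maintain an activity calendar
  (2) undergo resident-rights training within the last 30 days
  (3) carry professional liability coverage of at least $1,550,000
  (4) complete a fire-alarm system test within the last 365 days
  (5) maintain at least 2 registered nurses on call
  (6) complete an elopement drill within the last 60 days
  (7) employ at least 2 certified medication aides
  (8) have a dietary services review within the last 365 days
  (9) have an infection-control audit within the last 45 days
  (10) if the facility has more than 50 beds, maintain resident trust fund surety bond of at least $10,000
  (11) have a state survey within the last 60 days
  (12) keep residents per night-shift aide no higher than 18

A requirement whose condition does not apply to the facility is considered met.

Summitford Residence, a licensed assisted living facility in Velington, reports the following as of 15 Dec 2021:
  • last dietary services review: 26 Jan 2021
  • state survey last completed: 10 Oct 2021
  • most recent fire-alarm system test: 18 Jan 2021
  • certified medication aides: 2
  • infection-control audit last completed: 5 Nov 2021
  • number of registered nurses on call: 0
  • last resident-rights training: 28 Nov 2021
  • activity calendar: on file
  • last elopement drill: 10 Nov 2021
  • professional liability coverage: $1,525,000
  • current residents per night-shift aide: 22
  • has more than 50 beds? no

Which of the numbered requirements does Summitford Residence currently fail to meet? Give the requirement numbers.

1. activity calendar present → met
2. resident-rights training 17 days ago vs limit 30 → met
3. professional liability coverage $1,525,000 < $1,550,000 → not met
4. fire-alarm system test 331 days ago vs limit 365 → met
5. registered nurses on call 0 < 2 → not met
6. elopement drill 35 days ago vs limit 60 → met
7. certified medication aides 2 ≥ 2 → met
8. dietary services review 323 days ago vs limit 365 → met
9. infection-control audit 40 days ago vs limit 45 → met
10. condition 'has more than 50 beds' does not hold → requirement n/a → met
11. state survey 66 days ago vs limit 60 → not met
12. residents per night-shift aide 22 > 18 → not met
Not met: 3, 5, 11, 12

3, 5, 11, 12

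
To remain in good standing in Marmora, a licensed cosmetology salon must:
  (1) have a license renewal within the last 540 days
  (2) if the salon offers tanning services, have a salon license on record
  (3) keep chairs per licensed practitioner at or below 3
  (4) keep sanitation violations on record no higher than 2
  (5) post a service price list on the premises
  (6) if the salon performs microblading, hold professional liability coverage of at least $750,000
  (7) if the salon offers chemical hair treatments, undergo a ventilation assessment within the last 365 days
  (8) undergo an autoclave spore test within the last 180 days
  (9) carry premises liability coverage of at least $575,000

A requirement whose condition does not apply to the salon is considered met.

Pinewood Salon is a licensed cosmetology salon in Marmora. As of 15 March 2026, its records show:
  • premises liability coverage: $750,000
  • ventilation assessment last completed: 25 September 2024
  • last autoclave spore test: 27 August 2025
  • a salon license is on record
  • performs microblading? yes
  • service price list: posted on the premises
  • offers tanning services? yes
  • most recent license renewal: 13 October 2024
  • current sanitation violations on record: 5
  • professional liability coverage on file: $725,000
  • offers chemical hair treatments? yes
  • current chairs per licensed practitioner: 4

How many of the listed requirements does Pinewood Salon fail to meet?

1. license renewal 518 days ago vs limit 540 → met
2. condition 'offers tanning services' holds; salon license present → met
3. chairs per licensed practitioner 4 > 3 → not met
4. sanitation violations on record 5 > 2 → not met
5. service price list present → met
6. condition 'performs microblading' holds; professional liability coverage $725,000 < $750,000 → not met
7. condition 'offers chemical hair treatments' holds; ventilation assessment 536 days ago vs limit 365 → not met
8. autoclave spore test 200 days ago vs limit 180 → not met
9. premises liability coverage $750,000 ≥ $575,000 → met
Not met: 5 of 9

5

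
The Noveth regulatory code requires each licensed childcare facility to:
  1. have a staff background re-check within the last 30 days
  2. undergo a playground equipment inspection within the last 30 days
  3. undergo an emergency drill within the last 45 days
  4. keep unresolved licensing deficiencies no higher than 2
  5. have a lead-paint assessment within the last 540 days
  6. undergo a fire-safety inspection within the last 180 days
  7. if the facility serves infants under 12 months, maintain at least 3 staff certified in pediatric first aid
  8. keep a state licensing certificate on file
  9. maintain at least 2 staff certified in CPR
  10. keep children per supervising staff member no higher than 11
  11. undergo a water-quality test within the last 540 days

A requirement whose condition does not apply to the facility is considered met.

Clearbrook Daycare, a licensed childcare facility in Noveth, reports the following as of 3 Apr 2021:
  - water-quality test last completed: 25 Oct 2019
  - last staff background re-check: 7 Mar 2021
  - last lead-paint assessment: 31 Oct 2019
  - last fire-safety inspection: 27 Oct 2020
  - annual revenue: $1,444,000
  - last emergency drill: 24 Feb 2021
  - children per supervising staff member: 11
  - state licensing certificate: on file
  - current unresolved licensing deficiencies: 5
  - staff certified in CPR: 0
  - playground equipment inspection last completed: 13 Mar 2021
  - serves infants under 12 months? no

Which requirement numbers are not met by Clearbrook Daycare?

1. staff background re-check 27 days ago vs limit 30 → met
2. playground equipment inspection 21 days ago vs limit 30 → met
3. emergency drill 38 days ago vs limit 45 → met
4. unresolved licensing deficiencies 5 > 2 → not met
5. lead-paint assessment 520 days ago vs limit 540 → met
6. fire-safety inspection 158 days ago vs limit 180 → met
7. condition 'serves infants under 12 months' does not hold → requirement n/a → met
8. state licensing certificate present → met
9. staff certified in CPR 0 < 2 → not met
10. children per supervising staff member 11 ≤ 11 → met
11. water-quality test 526 days ago vs limit 540 → met
Not met: 4, 9

4, 9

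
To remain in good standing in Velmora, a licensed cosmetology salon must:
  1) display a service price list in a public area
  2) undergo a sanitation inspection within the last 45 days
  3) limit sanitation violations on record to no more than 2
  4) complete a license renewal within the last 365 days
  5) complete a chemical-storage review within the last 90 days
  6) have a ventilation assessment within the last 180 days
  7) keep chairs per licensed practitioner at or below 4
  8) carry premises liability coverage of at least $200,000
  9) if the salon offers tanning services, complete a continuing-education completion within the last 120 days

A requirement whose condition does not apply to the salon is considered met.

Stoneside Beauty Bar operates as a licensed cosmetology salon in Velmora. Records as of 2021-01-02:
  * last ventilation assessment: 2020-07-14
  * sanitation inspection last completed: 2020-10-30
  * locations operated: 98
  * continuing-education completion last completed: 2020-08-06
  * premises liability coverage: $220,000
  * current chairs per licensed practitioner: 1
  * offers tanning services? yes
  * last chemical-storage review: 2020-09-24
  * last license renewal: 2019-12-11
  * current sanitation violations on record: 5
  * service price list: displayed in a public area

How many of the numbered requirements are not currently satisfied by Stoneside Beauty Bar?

5

1. service price list present → met
2. sanitation inspection 64 days ago vs limit 45 → not met
3. sanitation violations on record 5 > 2 → not met
4. license renewal 388 days ago vs limit 365 → not met
5. chemical-storage review 100 days ago vs limit 90 → not met
6. ventilation assessment 172 days ago vs limit 180 → met
7. chairs per licensed practitioner 1 ≤ 4 → met
8. premises liability coverage $220,000 ≥ $200,000 → met
9. condition 'offers tanning services' holds; continuing-education completion 149 days ago vs limit 120 → not met
Not met: 5 of 9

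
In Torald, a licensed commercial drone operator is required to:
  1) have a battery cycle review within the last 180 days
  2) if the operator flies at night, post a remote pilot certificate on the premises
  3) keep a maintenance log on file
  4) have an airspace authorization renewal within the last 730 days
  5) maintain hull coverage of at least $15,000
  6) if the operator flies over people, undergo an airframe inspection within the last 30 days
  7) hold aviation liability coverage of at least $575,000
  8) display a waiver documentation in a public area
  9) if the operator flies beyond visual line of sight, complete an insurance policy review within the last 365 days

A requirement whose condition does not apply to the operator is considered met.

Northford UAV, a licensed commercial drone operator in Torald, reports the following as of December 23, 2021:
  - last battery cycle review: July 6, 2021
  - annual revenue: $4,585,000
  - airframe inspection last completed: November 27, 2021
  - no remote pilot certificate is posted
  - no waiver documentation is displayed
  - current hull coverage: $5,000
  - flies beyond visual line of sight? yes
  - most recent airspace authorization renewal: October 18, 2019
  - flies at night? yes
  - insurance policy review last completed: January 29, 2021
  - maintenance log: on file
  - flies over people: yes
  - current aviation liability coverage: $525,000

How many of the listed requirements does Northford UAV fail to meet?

5

1. battery cycle review 170 days ago vs limit 180 → met
2. condition 'flies at night' holds; remote pilot certificate absent → not met
3. maintenance log present → met
4. airspace authorization renewal 797 days ago vs limit 730 → not met
5. hull coverage $5,000 < $15,000 → not met
6. condition 'flies over people' holds; airframe inspection 26 days ago vs limit 30 → met
7. aviation liability coverage $525,000 < $575,000 → not met
8. waiver documentation absent → not met
9. condition 'flies beyond visual line of sight' holds; insurance policy review 328 days ago vs limit 365 → met
Not met: 5 of 9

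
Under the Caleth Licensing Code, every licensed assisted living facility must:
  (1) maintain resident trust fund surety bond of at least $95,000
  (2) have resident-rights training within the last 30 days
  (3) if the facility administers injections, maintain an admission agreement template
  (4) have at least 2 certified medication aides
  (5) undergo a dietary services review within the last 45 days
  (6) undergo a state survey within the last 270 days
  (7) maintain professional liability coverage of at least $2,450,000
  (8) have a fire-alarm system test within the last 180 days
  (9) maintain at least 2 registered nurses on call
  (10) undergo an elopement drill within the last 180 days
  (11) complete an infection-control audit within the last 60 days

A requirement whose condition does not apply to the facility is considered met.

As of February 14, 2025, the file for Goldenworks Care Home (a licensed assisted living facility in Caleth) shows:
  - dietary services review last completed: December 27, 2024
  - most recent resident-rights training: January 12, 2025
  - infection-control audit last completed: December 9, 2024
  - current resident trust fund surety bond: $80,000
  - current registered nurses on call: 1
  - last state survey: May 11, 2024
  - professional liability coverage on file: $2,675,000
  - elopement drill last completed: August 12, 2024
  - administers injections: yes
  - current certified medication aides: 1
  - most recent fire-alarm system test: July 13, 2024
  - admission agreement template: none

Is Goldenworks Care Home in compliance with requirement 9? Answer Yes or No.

No

9. registered nurses on call 1 < 2 → not met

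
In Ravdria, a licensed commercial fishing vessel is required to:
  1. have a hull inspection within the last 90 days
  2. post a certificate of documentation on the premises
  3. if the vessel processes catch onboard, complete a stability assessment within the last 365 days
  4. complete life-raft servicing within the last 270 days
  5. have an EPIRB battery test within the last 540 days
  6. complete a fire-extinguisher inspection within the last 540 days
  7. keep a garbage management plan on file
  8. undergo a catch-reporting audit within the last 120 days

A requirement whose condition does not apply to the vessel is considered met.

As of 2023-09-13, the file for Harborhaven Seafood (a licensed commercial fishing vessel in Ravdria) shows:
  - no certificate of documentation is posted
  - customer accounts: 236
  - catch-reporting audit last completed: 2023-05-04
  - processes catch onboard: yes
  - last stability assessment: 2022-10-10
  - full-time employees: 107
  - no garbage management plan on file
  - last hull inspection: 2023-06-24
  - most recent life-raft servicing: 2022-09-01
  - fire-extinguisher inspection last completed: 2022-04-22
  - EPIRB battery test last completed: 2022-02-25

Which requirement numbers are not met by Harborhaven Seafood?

1. hull inspection 81 days ago vs limit 90 → met
2. certificate of documentation absent → not met
3. condition 'processes catch onboard' holds; stability assessment 338 days ago vs limit 365 → met
4. life-raft servicing 377 days ago vs limit 270 → not met
5. EPIRB battery test 565 days ago vs limit 540 → not met
6. fire-extinguisher inspection 509 days ago vs limit 540 → met
7. garbage management plan absent → not met
8. catch-reporting audit 132 days ago vs limit 120 → not met
Not met: 2, 4, 5, 7, 8

2, 4, 5, 7, 8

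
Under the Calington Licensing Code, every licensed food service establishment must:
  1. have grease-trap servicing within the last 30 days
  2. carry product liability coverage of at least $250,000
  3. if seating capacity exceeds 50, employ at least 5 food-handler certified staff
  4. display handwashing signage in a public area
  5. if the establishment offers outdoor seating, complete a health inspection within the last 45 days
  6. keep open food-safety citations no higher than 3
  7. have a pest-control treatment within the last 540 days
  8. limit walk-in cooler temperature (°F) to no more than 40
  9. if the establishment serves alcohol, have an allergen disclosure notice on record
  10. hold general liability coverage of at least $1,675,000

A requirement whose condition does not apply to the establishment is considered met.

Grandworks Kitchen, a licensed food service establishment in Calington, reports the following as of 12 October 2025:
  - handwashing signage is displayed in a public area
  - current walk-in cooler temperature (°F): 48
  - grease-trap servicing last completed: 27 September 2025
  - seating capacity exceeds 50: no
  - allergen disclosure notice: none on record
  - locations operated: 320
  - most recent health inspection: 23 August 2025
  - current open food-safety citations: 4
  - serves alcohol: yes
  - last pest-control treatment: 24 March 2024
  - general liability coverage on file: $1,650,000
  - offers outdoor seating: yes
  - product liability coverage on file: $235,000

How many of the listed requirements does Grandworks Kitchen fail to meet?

7

1. grease-trap servicing 15 days ago vs limit 30 → met
2. product liability coverage $235,000 < $250,000 → not met
3. condition 'seating capacity exceeds 50' does not hold → requirement n/a → met
4. handwashing signage present → met
5. condition 'offers outdoor seating' holds; health inspection 50 days ago vs limit 45 → not met
6. open food-safety citations 4 > 3 → not met
7. pest-control treatment 567 days ago vs limit 540 → not met
8. walk-in cooler temperature (°F) 48 > 40 → not met
9. condition 'serves alcohol' holds; allergen disclosure notice absent → not met
10. general liability coverage $1,650,000 < $1,675,000 → not met
Not met: 7 of 10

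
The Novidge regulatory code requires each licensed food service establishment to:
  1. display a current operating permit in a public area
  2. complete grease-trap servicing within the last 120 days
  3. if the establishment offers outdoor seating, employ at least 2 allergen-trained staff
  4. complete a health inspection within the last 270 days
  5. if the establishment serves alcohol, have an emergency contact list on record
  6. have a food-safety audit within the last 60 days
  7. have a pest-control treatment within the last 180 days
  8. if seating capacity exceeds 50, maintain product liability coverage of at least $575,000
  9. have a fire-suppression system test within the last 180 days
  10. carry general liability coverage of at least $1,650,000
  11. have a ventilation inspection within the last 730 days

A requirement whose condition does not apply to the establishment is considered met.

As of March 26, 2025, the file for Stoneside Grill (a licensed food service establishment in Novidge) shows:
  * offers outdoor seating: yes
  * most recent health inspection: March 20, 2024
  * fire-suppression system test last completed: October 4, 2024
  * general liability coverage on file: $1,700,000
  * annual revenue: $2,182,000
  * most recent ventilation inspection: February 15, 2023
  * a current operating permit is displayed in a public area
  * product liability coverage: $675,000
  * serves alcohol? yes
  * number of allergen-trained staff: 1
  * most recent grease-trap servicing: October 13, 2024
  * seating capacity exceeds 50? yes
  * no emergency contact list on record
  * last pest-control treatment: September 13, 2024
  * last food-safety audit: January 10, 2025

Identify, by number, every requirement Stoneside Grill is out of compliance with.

2, 3, 4, 5, 6, 7, 11

1. current operating permit present → met
2. grease-trap servicing 164 days ago vs limit 120 → not met
3. condition 'offers outdoor seating' holds; allergen-trained staff 1 < 2 → not met
4. health inspection 371 days ago vs limit 270 → not met
5. condition 'serves alcohol' holds; emergency contact list absent → not met
6. food-safety audit 75 days ago vs limit 60 → not met
7. pest-control treatment 194 days ago vs limit 180 → not met
8. condition 'seating capacity exceeds 50' holds; product liability coverage $675,000 ≥ $575,000 → met
9. fire-suppression system test 173 days ago vs limit 180 → met
10. general liability coverage $1,700,000 ≥ $1,650,000 → met
11. ventilation inspection 770 days ago vs limit 730 → not met
Not met: 2, 3, 4, 5, 6, 7, 11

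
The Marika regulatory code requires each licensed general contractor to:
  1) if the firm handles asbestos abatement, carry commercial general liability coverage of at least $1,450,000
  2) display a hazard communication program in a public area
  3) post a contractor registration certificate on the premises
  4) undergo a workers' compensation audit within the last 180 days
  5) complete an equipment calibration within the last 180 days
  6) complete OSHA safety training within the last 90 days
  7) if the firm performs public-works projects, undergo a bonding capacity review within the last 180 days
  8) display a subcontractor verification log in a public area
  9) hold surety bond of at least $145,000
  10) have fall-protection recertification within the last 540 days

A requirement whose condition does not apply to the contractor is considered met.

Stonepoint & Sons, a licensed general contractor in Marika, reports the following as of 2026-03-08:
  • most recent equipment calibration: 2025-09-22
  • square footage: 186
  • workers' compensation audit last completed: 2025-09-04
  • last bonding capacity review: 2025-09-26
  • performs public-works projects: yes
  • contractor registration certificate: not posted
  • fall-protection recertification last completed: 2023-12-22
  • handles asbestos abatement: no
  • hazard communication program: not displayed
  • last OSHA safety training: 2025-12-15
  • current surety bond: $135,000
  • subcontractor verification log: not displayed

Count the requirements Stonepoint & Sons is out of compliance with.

1. condition 'handles asbestos abatement' does not hold → requirement n/a → met
2. hazard communication program absent → not met
3. contractor registration certificate absent → not met
4. workers' compensation audit 185 days ago vs limit 180 → not met
5. equipment calibration 167 days ago vs limit 180 → met
6. OSHA safety training 83 days ago vs limit 90 → met
7. condition 'performs public-works projects' holds; bonding capacity review 163 days ago vs limit 180 → met
8. subcontractor verification log absent → not met
9. surety bond $135,000 < $145,000 → not met
10. fall-protection recertification 807 days ago vs limit 540 → not met
Not met: 6 of 10

6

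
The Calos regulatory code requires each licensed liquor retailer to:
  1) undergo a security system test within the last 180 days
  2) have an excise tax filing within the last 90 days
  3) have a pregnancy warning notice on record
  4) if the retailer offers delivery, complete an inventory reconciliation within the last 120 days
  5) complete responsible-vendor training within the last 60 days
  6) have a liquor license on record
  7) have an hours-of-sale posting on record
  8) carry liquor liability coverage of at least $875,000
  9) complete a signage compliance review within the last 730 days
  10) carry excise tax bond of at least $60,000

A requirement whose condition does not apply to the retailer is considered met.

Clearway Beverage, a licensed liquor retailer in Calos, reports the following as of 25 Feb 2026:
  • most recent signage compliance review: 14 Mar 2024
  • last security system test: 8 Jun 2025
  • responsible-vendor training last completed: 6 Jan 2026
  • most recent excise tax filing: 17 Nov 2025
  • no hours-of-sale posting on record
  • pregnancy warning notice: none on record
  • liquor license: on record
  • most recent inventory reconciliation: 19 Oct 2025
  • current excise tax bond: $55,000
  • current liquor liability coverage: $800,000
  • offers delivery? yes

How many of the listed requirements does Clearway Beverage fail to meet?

1. security system test 262 days ago vs limit 180 → not met
2. excise tax filing 100 days ago vs limit 90 → not met
3. pregnancy warning notice absent → not met
4. condition 'offers delivery' holds; inventory reconciliation 129 days ago vs limit 120 → not met
5. responsible-vendor training 50 days ago vs limit 60 → met
6. liquor license present → met
7. hours-of-sale posting absent → not met
8. liquor liability coverage $800,000 < $875,000 → not met
9. signage compliance review 713 days ago vs limit 730 → met
10. excise tax bond $55,000 < $60,000 → not met
Not met: 7 of 10

7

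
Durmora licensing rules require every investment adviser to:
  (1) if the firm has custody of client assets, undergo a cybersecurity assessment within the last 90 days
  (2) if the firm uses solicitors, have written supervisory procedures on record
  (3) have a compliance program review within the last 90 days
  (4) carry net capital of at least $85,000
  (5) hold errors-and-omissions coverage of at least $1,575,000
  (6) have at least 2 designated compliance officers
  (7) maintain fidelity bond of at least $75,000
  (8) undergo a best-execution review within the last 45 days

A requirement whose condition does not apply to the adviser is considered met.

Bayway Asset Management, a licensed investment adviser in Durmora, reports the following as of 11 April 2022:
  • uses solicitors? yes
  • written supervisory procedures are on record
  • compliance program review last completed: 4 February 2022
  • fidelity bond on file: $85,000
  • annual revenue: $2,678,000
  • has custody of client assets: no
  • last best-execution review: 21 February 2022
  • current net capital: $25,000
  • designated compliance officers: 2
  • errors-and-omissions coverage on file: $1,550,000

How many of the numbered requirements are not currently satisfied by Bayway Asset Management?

1. condition 'has custody of client assets' does not hold → requirement n/a → met
2. condition 'uses solicitors' holds; written supervisory procedures present → met
3. compliance program review 66 days ago vs limit 90 → met
4. net capital $25,000 < $85,000 → not met
5. errors-and-omissions coverage $1,550,000 < $1,575,000 → not met
6. designated compliance officers 2 ≥ 2 → met
7. fidelity bond $85,000 ≥ $75,000 → met
8. best-execution review 49 days ago vs limit 45 → not met
Not met: 3 of 8

3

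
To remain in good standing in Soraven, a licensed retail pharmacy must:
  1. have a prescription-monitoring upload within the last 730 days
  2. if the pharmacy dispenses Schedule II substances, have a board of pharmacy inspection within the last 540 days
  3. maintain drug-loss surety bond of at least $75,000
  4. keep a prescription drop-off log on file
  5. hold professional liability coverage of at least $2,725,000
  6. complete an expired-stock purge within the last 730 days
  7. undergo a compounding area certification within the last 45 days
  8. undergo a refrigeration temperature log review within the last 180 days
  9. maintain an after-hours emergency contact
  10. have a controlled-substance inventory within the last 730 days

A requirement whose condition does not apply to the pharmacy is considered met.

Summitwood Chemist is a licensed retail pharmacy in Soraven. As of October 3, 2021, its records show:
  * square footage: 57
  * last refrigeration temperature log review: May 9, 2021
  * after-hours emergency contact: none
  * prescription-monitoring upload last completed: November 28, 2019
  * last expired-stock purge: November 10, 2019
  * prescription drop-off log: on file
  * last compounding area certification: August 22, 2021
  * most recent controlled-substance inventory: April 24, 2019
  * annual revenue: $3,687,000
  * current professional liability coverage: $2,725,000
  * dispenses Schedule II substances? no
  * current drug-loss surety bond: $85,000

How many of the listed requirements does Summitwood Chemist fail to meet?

2

1. prescription-monitoring upload 675 days ago vs limit 730 → met
2. condition 'dispenses Schedule II substances' does not hold → requirement n/a → met
3. drug-loss surety bond $85,000 ≥ $75,000 → met
4. prescription drop-off log present → met
5. professional liability coverage $2,725,000 ≥ $2,725,000 → met
6. expired-stock purge 693 days ago vs limit 730 → met
7. compounding area certification 42 days ago vs limit 45 → met
8. refrigeration temperature log review 147 days ago vs limit 180 → met
9. after-hours emergency contact absent → not met
10. controlled-substance inventory 893 days ago vs limit 730 → not met
Not met: 2 of 10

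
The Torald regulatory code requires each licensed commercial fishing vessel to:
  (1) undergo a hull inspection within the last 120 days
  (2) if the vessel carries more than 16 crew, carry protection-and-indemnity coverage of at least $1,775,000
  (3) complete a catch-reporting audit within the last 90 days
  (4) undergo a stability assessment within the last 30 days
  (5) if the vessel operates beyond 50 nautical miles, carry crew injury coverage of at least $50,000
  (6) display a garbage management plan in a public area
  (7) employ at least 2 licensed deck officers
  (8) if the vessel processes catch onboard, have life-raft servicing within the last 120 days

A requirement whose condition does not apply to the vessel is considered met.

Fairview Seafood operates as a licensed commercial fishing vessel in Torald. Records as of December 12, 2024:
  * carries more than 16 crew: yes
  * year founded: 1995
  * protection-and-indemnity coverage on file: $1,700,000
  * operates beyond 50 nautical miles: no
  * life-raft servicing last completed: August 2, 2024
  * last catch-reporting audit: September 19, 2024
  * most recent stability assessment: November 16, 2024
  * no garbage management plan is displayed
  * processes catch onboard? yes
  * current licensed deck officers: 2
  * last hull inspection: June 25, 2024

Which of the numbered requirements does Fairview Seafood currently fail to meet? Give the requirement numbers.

1, 2, 6, 8

1. hull inspection 170 days ago vs limit 120 → not met
2. condition 'carries more than 16 crew' holds; protection-and-indemnity coverage $1,700,000 < $1,775,000 → not met
3. catch-reporting audit 84 days ago vs limit 90 → met
4. stability assessment 26 days ago vs limit 30 → met
5. condition 'operates beyond 50 nautical miles' does not hold → requirement n/a → met
6. garbage management plan absent → not met
7. licensed deck officers 2 ≥ 2 → met
8. condition 'processes catch onboard' holds; life-raft servicing 132 days ago vs limit 120 → not met
Not met: 1, 2, 6, 8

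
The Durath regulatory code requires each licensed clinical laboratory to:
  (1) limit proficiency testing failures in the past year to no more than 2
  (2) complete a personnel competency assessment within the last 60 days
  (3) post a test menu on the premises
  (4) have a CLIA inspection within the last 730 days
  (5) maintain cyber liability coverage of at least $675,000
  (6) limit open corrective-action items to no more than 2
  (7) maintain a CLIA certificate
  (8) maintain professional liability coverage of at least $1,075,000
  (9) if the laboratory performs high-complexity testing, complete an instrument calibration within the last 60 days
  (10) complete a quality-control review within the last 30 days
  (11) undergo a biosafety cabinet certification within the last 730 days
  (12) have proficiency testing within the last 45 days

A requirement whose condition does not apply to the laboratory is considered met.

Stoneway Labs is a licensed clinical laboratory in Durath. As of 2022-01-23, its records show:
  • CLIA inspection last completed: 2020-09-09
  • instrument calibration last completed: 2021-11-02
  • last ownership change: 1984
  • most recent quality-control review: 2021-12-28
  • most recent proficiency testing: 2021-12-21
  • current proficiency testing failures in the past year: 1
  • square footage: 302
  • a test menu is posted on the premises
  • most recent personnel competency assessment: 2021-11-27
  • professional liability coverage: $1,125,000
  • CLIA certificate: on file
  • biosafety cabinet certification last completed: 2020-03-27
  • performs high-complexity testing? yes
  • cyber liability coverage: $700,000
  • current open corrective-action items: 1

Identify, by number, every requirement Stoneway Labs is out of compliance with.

1. proficiency testing failures in the past year 1 ≤ 2 → met
2. personnel competency assessment 57 days ago vs limit 60 → met
3. test menu present → met
4. CLIA inspection 501 days ago vs limit 730 → met
5. cyber liability coverage $700,000 ≥ $675,000 → met
6. open corrective-action items 1 ≤ 2 → met
7. CLIA certificate present → met
8. professional liability coverage $1,125,000 ≥ $1,075,000 → met
9. condition 'performs high-complexity testing' holds; instrument calibration 82 days ago vs limit 60 → not met
10. quality-control review 26 days ago vs limit 30 → met
11. biosafety cabinet certification 667 days ago vs limit 730 → met
12. proficiency testing 33 days ago vs limit 45 → met
Not met: 9

9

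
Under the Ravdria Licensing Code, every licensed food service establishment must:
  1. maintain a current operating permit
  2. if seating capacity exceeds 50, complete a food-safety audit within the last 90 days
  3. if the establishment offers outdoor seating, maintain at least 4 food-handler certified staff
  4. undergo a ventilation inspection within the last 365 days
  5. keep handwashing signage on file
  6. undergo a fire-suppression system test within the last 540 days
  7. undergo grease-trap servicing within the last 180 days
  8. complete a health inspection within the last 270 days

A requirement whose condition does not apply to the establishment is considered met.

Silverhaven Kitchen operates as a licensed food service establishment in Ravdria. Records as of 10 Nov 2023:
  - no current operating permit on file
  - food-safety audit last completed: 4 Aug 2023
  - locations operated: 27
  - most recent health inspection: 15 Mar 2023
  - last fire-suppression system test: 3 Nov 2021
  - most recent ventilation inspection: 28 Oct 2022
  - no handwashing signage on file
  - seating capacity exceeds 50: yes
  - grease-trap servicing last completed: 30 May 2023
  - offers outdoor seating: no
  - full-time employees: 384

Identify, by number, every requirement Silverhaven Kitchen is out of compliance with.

1. current operating permit absent → not met
2. condition 'seating capacity exceeds 50' holds; food-safety audit 98 days ago vs limit 90 → not met
3. condition 'offers outdoor seating' does not hold → requirement n/a → met
4. ventilation inspection 378 days ago vs limit 365 → not met
5. handwashing signage absent → not met
6. fire-suppression system test 737 days ago vs limit 540 → not met
7. grease-trap servicing 164 days ago vs limit 180 → met
8. health inspection 240 days ago vs limit 270 → met
Not met: 1, 2, 4, 5, 6

1, 2, 4, 5, 6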